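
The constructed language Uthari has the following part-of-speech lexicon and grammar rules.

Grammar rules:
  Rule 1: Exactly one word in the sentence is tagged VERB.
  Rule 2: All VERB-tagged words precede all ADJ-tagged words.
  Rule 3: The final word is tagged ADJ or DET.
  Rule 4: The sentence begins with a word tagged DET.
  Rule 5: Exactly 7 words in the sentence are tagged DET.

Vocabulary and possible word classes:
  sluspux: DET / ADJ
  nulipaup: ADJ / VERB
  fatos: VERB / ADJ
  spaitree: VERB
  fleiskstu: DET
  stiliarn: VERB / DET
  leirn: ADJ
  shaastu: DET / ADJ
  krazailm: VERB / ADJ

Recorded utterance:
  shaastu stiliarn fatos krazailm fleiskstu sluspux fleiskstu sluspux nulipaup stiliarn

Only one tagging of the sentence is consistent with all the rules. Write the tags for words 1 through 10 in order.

Candidates per position — 1:shaastu {DET,ADJ}; 2:stiliarn {VERB,DET}; 3:fatos {VERB,ADJ}; 4:krazailm {VERB,ADJ}; 5:fleiskstu {DET}; 6:sluspux {DET,ADJ}; 7:fleiskstu {DET}; 8:sluspux {DET,ADJ}; 9:nulipaup {ADJ,VERB}; 10:stiliarn {VERB,DET}.
If word 1 were ADJ, no tagging could satisfy rule 4; so word 1 is DET.
If word 2 were VERB, no tagging could satisfy rule 5; so word 2 is DET.
If word 6 were ADJ, no tagging could satisfy rule 5; so word 6 is DET.
If word 8 were ADJ, no tagging could satisfy rule 5; so word 8 is DET.
If word 10 were VERB, no tagging could satisfy rule 3; so word 10 is DET.
The remaining ambiguous positions (3, 4, 9) are resolved jointly — only one combination satisfies every rule.
That leaves exactly one tagging: DET DET VERB ADJ DET DET DET DET ADJ DET.
Rule-by-rule: rule 1 holds; rule 2 holds; rule 3 holds; rule 4 holds; rule 5 holds.

DET DET VERB ADJ DET DET DET DET ADJ DET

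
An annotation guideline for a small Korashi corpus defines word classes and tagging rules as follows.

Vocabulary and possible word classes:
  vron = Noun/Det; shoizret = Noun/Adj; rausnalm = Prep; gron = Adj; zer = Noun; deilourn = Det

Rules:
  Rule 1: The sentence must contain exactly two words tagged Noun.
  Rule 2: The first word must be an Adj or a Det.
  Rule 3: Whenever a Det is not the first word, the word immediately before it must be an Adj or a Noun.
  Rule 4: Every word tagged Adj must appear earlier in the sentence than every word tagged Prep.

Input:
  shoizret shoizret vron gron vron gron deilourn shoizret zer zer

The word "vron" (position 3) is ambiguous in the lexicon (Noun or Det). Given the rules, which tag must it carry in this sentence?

Det

Candidates per position — 1:shoizret {Noun,Adj}; 2:shoizret {Noun,Adj}; 3:vron {Noun,Det}; 4:gron {Adj}; 5:vron {Noun,Det}; 6:gron {Adj}; 7:deilourn {Det}; 8:shoizret {Noun,Adj}; 9:zer {Noun}; 10:zer {Noun}.
Word 1 cannot be Noun — rule 1 would then fail for every completion. It is Adj.
Word 2 cannot be Noun — rule 1 would then fail for every completion. It is Adj.
Word 3 cannot be Noun — rule 1 would then fail for every completion. It is Det.
Word 5 cannot be Noun — rule 1 would then fail for every completion. It is Det.
Word 8 cannot be Noun — rule 1 would then fail for every completion. It is Adj.
The only consistent sequence is: Adj Adj Det Adj Det Adj Det Adj Noun Noun.
Verifying each rule — rule 1 ✓; rule 2 ✓; rule 3 ✓; rule 4 ✓.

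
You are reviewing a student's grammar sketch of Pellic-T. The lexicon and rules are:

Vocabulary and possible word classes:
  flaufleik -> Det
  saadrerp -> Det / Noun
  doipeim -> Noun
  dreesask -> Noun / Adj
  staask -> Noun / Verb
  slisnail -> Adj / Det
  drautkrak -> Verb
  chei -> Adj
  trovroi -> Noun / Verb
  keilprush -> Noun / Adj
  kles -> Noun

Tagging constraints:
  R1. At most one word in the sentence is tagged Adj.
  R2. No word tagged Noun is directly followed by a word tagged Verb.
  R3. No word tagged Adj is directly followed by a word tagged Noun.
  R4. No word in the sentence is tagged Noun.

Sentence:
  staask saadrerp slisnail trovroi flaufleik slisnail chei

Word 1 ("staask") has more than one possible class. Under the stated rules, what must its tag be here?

Verb

Candidates per position — 1:staask {Noun,Verb}; 2:saadrerp {Det,Noun}; 3:slisnail {Adj,Det}; 4:trovroi {Noun,Verb}; 5:flaufleik {Det}; 6:slisnail {Adj,Det}; 7:chei {Adj}.
Position 1: Noun is ruled out by rule 4; that leaves Verb.
Position 2: Noun is ruled out by rule 4; that leaves Det.
Position 3: Adj is ruled out by rule 1; that leaves Det.
Position 4: Noun is ruled out by rule 4; that leaves Verb.
Position 6: Adj is ruled out by rule 1; that leaves Det.
That leaves exactly one tagging: Verb Det Det Verb Det Det Adj.
Check: rule 1 holds; rule 2 holds; rule 3 holds; rule 4 holds.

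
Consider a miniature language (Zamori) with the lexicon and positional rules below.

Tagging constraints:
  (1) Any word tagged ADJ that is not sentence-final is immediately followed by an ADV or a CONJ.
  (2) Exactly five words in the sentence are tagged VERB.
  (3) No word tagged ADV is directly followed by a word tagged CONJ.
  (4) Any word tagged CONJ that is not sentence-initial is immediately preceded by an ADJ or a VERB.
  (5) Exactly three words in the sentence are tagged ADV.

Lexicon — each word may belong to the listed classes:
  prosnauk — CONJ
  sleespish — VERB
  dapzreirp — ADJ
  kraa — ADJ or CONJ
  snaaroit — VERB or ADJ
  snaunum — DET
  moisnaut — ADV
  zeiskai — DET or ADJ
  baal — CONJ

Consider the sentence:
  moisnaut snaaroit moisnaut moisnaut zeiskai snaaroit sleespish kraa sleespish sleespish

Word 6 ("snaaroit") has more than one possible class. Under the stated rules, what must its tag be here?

VERB

Candidates per position — 1:moisnaut {ADV}; 2:snaaroit {VERB,ADJ}; 3:moisnaut {ADV}; 4:moisnaut {ADV}; 5:zeiskai {DET,ADJ}; 6:snaaroit {VERB,ADJ}; 7:sleespish {VERB}; 8:kraa {ADJ,CONJ}; 9:sleespish {VERB}; 10:sleespish {VERB}.
Word 2 cannot be ADJ — rule 2 would then fail for every completion. It is VERB.
Word 5 cannot be ADJ — rule 1 would then fail for every completion. It is DET.
Word 6 cannot be ADJ — rule 1 would then fail for every completion. It is VERB.
Word 8 cannot be ADJ — rule 1 would then fail for every completion. It is CONJ.
So the tagging must be: ADV VERB ADV ADV DET VERB VERB CONJ VERB VERB.
Checking: rule 1 ok; rule 2 ok; rule 3 ok; rule 4 ok; rule 5 ok.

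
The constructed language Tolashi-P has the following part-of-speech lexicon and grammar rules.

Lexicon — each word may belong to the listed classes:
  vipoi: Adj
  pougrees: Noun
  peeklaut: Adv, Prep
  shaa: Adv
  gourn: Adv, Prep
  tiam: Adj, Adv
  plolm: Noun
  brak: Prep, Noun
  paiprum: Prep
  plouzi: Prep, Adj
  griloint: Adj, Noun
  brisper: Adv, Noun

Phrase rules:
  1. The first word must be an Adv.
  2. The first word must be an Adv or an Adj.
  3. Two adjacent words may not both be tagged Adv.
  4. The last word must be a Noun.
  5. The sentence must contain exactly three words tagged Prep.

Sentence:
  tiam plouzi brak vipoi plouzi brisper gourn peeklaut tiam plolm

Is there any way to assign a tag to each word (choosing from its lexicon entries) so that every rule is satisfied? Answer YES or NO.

Candidates per position — 1:tiam {Adj,Adv}; 2:plouzi {Prep,Adj}; 3:brak {Prep,Noun}; 4:vipoi {Adj}; 5:plouzi {Prep,Adj}; 6:brisper {Adv,Noun}; 7:gourn {Adv,Prep}; 8:peeklaut {Adv,Prep}; 9:tiam {Adj,Adv}; 10:plolm {Noun}.
One satisfying assignment: Adv Prep Noun Adj Adj Adv Prep Prep Adv Noun.
Check: rule 1 holds; rule 2 holds; rule 3 holds; rule 4 holds; rule 5 holds.

YES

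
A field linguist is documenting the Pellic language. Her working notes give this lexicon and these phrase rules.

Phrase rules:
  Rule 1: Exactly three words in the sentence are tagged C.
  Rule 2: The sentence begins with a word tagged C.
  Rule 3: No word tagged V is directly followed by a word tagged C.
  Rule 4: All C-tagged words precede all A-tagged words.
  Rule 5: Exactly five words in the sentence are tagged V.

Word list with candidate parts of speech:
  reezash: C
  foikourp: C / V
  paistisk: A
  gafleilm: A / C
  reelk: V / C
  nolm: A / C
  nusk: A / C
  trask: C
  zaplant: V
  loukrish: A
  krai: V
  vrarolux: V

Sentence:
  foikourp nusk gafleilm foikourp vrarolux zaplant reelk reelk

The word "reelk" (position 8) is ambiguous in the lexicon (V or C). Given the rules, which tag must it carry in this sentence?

Candidates per position — 1:foikourp {C,V}; 2:nusk {A,C}; 3:gafleilm {A,C}; 4:foikourp {C,V}; 5:vrarolux {V}; 6:zaplant {V}; 7:reelk {V,C}; 8:reelk {V,C}.
Word 1 cannot be V — rule 2 would then fail for every completion. It is C.
Word 4 cannot be C — rule 5 would then fail for every completion. It is V.
Word 7 cannot be C — rule 3 would then fail for every completion. It is V.
Word 8 cannot be C — rule 3 would then fail for every completion. It is V.
Word 2 cannot be A — rule 1 would then fail for every completion. It is C.
Word 3 cannot be A — rule 1 would then fail for every completion. It is C.
The unique satisfying tagging is: C C C V V V V V.
Rule-by-rule: rule 1 ok; rule 2 ok; rule 3 ok; rule 4 ok; rule 5 ok.

V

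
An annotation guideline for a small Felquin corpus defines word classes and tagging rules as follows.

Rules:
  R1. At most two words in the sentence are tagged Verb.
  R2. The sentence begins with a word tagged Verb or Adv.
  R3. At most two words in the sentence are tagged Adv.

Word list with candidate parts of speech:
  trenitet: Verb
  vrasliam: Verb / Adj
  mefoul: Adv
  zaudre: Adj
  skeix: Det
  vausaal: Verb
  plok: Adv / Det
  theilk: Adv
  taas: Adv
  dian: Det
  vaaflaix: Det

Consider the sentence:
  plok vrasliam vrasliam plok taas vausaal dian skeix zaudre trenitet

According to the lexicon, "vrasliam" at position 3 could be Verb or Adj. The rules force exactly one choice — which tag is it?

Adj

Candidates per position — 1:plok {Adv,Det}; 2:vrasliam {Verb,Adj}; 3:vrasliam {Verb,Adj}; 4:plok {Adv,Det}; 5:taas {Adv}; 6:vausaal {Verb}; 7:dian {Det}; 8:skeix {Det}; 9:zaudre {Adj}; 10:trenitet {Verb}.
Word 1 cannot be Det — rule 2 would then fail for every completion. It is Adv.
Word 2 cannot be Verb — rule 1 would then fail for every completion. It is Adj.
Word 3 cannot be Verb — rule 1 would then fail for every completion. It is Adj.
Word 4 cannot be Adv — rule 3 would then fail for every completion. It is Det.
That leaves exactly one tagging: Adv Adj Adj Det Adv Verb Det Det Adj Verb.
Check: rule 1 satisfied; rule 2 satisfied; rule 3 satisfied.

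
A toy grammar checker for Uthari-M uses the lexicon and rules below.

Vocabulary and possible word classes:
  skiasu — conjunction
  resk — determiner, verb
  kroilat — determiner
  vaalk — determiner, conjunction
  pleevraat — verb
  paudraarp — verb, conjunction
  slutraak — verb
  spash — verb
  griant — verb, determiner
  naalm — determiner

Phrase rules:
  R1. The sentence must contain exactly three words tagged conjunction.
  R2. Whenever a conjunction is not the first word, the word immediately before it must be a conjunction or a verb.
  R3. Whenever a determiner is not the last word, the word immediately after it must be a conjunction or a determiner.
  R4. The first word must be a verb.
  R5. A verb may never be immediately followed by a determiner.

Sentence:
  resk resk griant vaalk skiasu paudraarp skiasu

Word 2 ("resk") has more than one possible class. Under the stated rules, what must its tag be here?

verb

Candidates per position — 1:resk {determiner,verb}; 2:resk {determiner,verb}; 3:griant {verb,determiner}; 4:vaalk {determiner,conjunction}; 5:skiasu {conjunction}; 6:paudraarp {verb,conjunction}; 7:skiasu {conjunction}.
At position 1, choosing determiner makes rule 4 impossible to satisfy; hence verb.
At position 2, choosing determiner makes rule 5 impossible to satisfy; hence verb.
At position 3, choosing determiner makes rule 2 impossible to satisfy; hence verb.
At position 4, choosing determiner makes rule 2 impossible to satisfy; hence conjunction.
At position 6, choosing conjunction makes rule 1 impossible to satisfy; hence verb.
The only consistent sequence is: verb verb verb conjunction conjunction verb conjunction.
Rule-by-rule: rule 1 satisfied; rule 2 satisfied; rule 3 satisfied; rule 4 satisfied; rule 5 satisfied.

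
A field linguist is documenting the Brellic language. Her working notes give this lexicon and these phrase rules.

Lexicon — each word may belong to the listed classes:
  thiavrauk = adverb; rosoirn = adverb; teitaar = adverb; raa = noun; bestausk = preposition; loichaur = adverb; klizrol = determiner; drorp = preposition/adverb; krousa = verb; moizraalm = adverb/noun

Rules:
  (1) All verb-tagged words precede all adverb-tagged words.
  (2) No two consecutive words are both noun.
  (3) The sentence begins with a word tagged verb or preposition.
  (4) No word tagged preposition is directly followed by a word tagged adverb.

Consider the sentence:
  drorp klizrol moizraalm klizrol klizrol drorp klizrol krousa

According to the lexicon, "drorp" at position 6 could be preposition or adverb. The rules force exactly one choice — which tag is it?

Candidates per position — 1:drorp {preposition,adverb}; 2:klizrol {determiner}; 3:moizraalm {adverb,noun}; 4:klizrol {determiner}; 5:klizrol {determiner}; 6:drorp {preposition,adverb}; 7:klizrol {determiner}; 8:krousa {verb}.
Position 1: adverb is ruled out by rule 1; that leaves preposition.
Position 3: adverb is ruled out by rule 1; that leaves noun.
Position 6: adverb is ruled out by rule 1; that leaves preposition.
The only consistent sequence is: preposition determiner noun determiner determiner preposition determiner verb.
Check: rule 1 ok; rule 2 ok; rule 3 ok; rule 4 ok.

preposition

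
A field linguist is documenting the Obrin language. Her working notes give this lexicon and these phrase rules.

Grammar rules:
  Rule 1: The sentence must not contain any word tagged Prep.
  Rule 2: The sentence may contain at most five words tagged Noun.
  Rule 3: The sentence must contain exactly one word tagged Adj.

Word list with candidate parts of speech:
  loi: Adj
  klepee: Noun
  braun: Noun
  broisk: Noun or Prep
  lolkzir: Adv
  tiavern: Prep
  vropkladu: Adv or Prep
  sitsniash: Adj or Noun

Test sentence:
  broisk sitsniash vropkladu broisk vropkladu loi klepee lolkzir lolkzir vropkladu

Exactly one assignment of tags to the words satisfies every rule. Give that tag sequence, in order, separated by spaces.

Noun Noun Adv Noun Adv Adj Noun Adv Adv Adv

Candidates per position — 1:broisk {Noun,Prep}; 2:sitsniash {Adj,Noun}; 3:vropkladu {Adv,Prep}; 4:broisk {Noun,Prep}; 5:vropkladu {Adv,Prep}; 6:loi {Adj}; 7:klepee {Noun}; 8:lolkzir {Adv}; 9:lolkzir {Adv}; 10:vropkladu {Adv,Prep}.
If word 1 were Prep, no tagging could satisfy rule 1; so word 1 is Noun.
If word 2 were Adj, no tagging could satisfy rule 3; so word 2 is Noun.
If word 3 were Prep, no tagging could satisfy rule 1; so word 3 is Adv.
If word 4 were Prep, no tagging could satisfy rule 1; so word 4 is Noun.
If word 5 were Prep, no tagging could satisfy rule 1; so word 5 is Adv.
If word 10 were Prep, no tagging could satisfy rule 1; so word 10 is Adv.
That leaves exactly one tagging: Noun Noun Adv Noun Adv Adj Noun Adv Adv Adv.
Verifying each rule — rule 1 satisfied; rule 2 satisfied; rule 3 satisfied.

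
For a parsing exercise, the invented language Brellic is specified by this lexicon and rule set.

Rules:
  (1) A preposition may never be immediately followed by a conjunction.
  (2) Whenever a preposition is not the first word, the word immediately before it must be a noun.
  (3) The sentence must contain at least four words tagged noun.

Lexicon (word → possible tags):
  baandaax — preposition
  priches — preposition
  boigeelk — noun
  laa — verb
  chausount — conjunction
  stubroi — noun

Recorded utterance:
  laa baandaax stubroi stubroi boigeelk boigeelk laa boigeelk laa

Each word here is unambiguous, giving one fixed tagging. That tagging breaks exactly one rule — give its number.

Fixed tagging: verb preposition noun noun noun noun verb noun verb.
Rule check: R1 pass, R2 fail, R3 pass.
Only rule 2 fails.

2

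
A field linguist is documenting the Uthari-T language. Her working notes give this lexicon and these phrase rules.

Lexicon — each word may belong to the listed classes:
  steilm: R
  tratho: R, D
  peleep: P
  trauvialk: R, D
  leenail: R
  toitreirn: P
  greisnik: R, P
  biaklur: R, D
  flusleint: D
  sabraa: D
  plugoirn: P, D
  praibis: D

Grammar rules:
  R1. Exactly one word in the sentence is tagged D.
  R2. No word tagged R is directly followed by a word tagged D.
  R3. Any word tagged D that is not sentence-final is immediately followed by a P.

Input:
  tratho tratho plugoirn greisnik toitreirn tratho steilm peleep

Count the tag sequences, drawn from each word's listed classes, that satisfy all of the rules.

0

Candidates per position — 1:tratho {R,D}; 2:tratho {R,D}; 3:plugoirn {P,D}; 4:greisnik {R,P}; 5:toitreirn {P}; 6:tratho {R,D}; 7:steilm {R}; 8:peleep {P}.
There are 32 candidate sequences in total.
Every candidate sequence violates at least one rule; no consistent tagging exists.
Count = 0.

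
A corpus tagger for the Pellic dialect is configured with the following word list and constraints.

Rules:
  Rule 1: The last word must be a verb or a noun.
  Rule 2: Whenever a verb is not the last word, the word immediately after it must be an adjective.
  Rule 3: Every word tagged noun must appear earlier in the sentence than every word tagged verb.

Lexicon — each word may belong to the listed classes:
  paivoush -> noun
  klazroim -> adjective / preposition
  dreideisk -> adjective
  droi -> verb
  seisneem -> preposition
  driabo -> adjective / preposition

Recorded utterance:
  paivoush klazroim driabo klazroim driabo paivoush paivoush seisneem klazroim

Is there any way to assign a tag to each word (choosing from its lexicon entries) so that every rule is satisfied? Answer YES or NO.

NO

Candidates per position — 1:paivoush {noun}; 2:klazroim {adjective,preposition}; 3:driabo {adjective,preposition}; 4:klazroim {adjective,preposition}; 5:driabo {adjective,preposition}; 6:paivoush {noun}; 7:paivoush {noun}; 8:seisneem {preposition}; 9:klazroim {adjective,preposition}.
Rule 1 cannot be satisfied by any choice of tags from the lexicon.
So there is no consistent tagging.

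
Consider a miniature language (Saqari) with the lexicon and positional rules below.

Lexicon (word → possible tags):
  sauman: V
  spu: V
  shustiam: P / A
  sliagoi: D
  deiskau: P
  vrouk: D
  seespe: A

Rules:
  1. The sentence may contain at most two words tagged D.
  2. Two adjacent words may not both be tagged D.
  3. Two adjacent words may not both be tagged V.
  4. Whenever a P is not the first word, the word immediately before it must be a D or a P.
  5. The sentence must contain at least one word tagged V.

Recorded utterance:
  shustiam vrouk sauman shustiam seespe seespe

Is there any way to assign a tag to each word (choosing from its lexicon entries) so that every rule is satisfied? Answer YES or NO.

Candidates per position — 1:shustiam {P,A}; 2:vrouk {D}; 3:sauman {V}; 4:shustiam {P,A}; 5:seespe {A}; 6:seespe {A}.
One satisfying assignment: A D V A A A.
Rule-by-rule: rule 1 ✓; rule 2 ✓; rule 3 ✓; rule 4 ✓; rule 5 ✓.

YES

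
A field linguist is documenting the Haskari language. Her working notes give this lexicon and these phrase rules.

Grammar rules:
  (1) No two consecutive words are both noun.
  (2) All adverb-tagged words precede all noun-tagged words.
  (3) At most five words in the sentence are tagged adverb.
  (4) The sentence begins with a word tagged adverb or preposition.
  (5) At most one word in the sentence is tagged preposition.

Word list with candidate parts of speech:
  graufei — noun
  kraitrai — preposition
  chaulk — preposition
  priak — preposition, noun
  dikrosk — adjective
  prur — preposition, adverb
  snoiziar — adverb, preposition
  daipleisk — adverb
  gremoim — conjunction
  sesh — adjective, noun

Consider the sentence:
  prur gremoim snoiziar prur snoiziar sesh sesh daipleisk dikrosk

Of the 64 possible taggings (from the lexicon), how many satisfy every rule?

5

Candidates per position — 1:prur {preposition,adverb}; 2:gremoim {conjunction}; 3:snoiziar {adverb,preposition}; 4:prur {preposition,adverb}; 5:snoiziar {adverb,preposition}; 6:sesh {adjective,noun}; 7:sesh {adjective,noun}; 8:daipleisk {adverb}; 9:dikrosk {adjective}.
There are 64 candidate sequences in total.
The sequences that satisfy every rule: preposition conjunction adverb adverb adverb adjective adjective adverb adjective; adverb conjunction adverb preposition adverb adjective adjective adverb adjective; adverb conjunction adverb adverb adverb adjective adjective adverb adjective; adverb conjunction adverb adverb preposition adjective adjective adverb adjective; adverb conjunction preposition adverb adverb adjective adjective adverb adjective.
Count = 5.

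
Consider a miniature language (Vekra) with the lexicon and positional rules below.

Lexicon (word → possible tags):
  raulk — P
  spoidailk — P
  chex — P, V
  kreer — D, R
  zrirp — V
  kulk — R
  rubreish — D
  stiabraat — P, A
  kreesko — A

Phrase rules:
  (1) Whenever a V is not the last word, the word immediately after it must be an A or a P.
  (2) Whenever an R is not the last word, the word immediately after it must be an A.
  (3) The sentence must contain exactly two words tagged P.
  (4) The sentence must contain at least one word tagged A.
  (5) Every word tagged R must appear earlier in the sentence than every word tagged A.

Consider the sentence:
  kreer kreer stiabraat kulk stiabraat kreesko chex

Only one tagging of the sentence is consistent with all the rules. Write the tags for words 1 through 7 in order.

D D P R A A P

Candidates per position — 1:kreer {D,R}; 2:kreer {D,R}; 3:stiabraat {P,A}; 4:kulk {R}; 5:stiabraat {P,A}; 6:kreesko {A}; 7:chex {P,V}.
At position 1, choosing R makes rule 2 impossible to satisfy; hence D.
At position 3, choosing A makes rule 5 impossible to satisfy; hence P.
At position 5, choosing P makes rule 2 impossible to satisfy; hence A.
At position 7, choosing V makes rule 3 impossible to satisfy; hence P.
At position 2, choosing R makes rule 2 impossible to satisfy; hence D.
The only consistent sequence is: D D P R A A P.
Rule-by-rule: rule 1 ✓; rule 2 ✓; rule 3 ✓; rule 4 ✓; rule 5 ✓.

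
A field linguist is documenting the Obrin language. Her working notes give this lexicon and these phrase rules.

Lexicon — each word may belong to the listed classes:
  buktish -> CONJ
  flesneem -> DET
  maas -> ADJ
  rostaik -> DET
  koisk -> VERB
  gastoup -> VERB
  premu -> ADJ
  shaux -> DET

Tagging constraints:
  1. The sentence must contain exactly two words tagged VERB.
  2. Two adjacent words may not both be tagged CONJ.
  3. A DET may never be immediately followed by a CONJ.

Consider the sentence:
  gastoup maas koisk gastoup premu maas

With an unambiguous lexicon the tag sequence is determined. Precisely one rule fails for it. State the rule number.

Fixed tagging: VERB ADJ VERB VERB ADJ ADJ.
Checking each rule: R1 violated, R2 holds, R3 holds.
Only rule 1 fails.

1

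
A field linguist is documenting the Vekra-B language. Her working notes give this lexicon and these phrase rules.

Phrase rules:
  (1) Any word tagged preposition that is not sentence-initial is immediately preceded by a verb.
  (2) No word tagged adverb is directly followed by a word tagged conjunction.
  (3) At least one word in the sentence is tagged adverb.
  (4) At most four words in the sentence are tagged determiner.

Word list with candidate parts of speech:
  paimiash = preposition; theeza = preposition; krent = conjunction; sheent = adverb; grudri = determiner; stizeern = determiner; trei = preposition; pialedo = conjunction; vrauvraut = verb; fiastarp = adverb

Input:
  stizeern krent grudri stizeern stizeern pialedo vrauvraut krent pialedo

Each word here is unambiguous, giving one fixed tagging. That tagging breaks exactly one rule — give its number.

Fixed tagging: determiner conjunction determiner determiner determiner conjunction verb conjunction conjunction.
Checking each rule: R1 ok, R2 ok, R3 fails, R4 ok.
Only rule 3 fails.

3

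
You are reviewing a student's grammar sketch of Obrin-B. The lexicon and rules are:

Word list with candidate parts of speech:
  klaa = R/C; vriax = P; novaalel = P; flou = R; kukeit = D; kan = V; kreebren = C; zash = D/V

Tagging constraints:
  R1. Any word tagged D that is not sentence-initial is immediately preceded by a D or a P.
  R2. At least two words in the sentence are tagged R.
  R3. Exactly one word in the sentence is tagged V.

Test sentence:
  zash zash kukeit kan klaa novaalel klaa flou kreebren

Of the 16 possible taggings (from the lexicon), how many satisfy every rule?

3

Candidates per position — 1:zash {D,V}; 2:zash {D,V}; 3:kukeit {D}; 4:kan {V}; 5:klaa {R,C}; 6:novaalel {P}; 7:klaa {R,C}; 8:flou {R}; 9:kreebren {C}.
There are 16 candidate sequences in total.
The sequences that satisfy every rule: D D D V R P R R C; D D D V R P C R C; D D D V C P R R C.
Count = 3.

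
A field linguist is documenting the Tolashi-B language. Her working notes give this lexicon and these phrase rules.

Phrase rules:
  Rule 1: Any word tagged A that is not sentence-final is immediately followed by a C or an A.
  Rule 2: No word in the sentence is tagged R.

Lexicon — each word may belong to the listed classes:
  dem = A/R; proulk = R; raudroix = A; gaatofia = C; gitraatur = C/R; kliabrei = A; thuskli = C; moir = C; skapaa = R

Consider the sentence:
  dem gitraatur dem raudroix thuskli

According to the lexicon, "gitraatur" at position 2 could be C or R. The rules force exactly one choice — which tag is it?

Candidates per position — 1:dem {A,R}; 2:gitraatur {C,R}; 3:dem {A,R}; 4:raudroix {A}; 5:thuskli {C}.
At position 1, choosing R makes rule 2 impossible to satisfy; hence A.
At position 2, choosing R makes rule 1 impossible to satisfy; hence C.
At position 3, choosing R makes rule 2 impossible to satisfy; hence A.
The unique satisfying tagging is: A C A A C.
Verifying each rule — rule 1 ok; rule 2 ok.

C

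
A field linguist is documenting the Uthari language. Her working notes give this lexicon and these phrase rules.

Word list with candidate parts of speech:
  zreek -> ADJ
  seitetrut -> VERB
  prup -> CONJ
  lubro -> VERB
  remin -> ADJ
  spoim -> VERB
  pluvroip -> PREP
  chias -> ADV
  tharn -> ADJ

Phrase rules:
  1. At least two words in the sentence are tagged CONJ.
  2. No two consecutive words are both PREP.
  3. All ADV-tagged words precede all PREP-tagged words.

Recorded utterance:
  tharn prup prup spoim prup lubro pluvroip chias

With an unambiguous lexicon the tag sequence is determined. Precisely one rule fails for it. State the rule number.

Fixed tagging: ADJ CONJ CONJ VERB CONJ VERB PREP ADV.
Applying the rules: R1 ✓, R2 ✓, R3 ✗.
Only rule 3 fails.

3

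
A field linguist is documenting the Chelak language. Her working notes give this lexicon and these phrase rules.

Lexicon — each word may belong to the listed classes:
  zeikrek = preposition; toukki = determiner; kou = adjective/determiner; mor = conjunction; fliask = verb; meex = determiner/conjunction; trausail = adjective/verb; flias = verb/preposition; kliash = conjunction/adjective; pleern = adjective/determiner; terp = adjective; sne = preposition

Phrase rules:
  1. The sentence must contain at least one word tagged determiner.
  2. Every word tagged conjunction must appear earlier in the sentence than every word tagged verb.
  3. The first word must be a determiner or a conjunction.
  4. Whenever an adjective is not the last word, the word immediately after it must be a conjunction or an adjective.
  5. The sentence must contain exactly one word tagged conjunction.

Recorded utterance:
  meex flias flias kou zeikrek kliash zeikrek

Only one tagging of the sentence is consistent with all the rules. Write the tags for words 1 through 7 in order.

determiner preposition preposition determiner preposition conjunction preposition

Candidates per position — 1:meex {determiner,conjunction}; 2:flias {verb,preposition}; 3:flias {verb,preposition}; 4:kou {adjective,determiner}; 5:zeikrek {preposition}; 6:kliash {conjunction,adjective}; 7:zeikrek {preposition}.
If word 4 were adjective, no tagging could satisfy rule 4; so word 4 is determiner.
If word 6 were adjective, no tagging could satisfy rule 4; so word 6 is conjunction.
If word 1 were conjunction, no tagging could satisfy rule 5; so word 1 is determiner.
If word 2 were verb, no tagging could satisfy rule 2; so word 2 is preposition.
If word 3 were verb, no tagging could satisfy rule 2; so word 3 is preposition.
The unique satisfying tagging is: determiner preposition preposition determiner preposition conjunction preposition.
Checking: rule 1 ✓; rule 2 ✓; rule 3 ✓; rule 4 ✓; rule 5 ✓.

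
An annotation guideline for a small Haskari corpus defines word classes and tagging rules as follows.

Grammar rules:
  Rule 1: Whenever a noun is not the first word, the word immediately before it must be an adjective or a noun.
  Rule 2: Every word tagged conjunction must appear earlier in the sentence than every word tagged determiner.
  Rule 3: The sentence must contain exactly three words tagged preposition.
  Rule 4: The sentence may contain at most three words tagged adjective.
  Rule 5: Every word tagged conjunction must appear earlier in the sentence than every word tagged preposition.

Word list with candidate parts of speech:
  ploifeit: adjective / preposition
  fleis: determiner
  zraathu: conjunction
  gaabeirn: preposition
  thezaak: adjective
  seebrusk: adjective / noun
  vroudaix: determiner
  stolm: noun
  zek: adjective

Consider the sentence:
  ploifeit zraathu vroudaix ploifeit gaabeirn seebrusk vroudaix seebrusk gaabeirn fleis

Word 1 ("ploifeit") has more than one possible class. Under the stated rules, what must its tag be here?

Candidates per position — 1:ploifeit {adjective,preposition}; 2:zraathu {conjunction}; 3:vroudaix {determiner}; 4:ploifeit {adjective,preposition}; 5:gaabeirn {preposition}; 6:seebrusk {adjective,noun}; 7:vroudaix {determiner}; 8:seebrusk {adjective,noun}; 9:gaabeirn {preposition}; 10:fleis {determiner}.
Position 1: tagging it preposition would leave rule 5 unsatisfiable, so it must be adjective.
Position 4: tagging it adjective would leave rule 3 unsatisfiable, so it must be preposition.
Position 6: tagging it noun would leave rule 1 unsatisfiable, so it must be adjective.
Position 8: tagging it noun would leave rule 1 unsatisfiable, so it must be adjective.
So the tagging must be: adjective conjunction determiner preposition preposition adjective determiner adjective preposition determiner.
Checking: rule 1 ok; rule 2 ok; rule 3 ok; rule 4 ok; rule 5 ok.

adjective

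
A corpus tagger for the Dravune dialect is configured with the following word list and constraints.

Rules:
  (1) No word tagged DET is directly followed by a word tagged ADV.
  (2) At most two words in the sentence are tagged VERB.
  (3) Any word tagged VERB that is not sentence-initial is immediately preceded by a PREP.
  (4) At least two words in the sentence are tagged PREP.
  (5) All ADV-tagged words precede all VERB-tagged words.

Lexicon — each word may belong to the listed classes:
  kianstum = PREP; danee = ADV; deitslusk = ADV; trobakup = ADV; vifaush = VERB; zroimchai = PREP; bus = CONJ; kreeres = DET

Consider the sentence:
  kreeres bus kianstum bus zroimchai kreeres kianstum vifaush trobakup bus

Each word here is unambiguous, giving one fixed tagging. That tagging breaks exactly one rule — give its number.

Fixed tagging: DET CONJ PREP CONJ PREP DET PREP VERB ADV CONJ.
Rule check: R1 pass, R2 pass, R3 pass, R4 pass, R5 fail.
Only rule 5 fails.

5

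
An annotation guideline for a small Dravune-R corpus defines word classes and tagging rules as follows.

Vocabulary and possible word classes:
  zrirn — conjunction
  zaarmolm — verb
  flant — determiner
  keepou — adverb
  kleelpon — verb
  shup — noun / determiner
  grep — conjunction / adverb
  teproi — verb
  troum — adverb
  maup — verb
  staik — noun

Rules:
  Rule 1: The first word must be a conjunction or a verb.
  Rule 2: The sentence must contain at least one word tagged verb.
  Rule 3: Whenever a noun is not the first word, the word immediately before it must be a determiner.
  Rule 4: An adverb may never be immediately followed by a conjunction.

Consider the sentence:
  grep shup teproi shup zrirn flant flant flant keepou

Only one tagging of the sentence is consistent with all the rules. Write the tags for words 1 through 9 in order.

conjunction determiner verb determiner conjunction determiner determiner determiner adverb

Candidates per position — 1:grep {conjunction,adverb}; 2:shup {noun,determiner}; 3:teproi {verb}; 4:shup {noun,determiner}; 5:zrirn {conjunction}; 6:flant {determiner}; 7:flant {determiner}; 8:flant {determiner}; 9:keepou {adverb}.
Word 1 cannot be adverb — rule 1 would then fail for every completion. It is conjunction.
Word 2 cannot be noun — rule 3 would then fail for every completion. It is determiner.
Word 4 cannot be noun — rule 3 would then fail for every completion. It is determiner.
The unique satisfying tagging is: conjunction determiner verb determiner conjunction determiner determiner determiner adverb.
Checking: rule 1 ok; rule 2 ok; rule 3 ok; rule 4 ok.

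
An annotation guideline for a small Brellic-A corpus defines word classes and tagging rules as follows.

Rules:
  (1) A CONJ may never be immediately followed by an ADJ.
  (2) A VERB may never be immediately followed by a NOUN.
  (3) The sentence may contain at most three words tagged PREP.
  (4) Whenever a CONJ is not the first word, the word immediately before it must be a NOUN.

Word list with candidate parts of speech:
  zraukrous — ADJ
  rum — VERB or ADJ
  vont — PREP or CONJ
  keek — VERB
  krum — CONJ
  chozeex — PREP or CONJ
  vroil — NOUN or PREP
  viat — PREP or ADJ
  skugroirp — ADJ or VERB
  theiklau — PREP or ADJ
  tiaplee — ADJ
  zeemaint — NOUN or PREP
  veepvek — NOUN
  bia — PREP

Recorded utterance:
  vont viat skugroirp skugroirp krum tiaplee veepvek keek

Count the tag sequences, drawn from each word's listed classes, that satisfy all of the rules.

0

Candidates per position — 1:vont {PREP,CONJ}; 2:viat {PREP,ADJ}; 3:skugroirp {ADJ,VERB}; 4:skugroirp {ADJ,VERB}; 5:krum {CONJ}; 6:tiaplee {ADJ}; 7:veepvek {NOUN}; 8:keek {VERB}.
There are 16 candidate sequences in total.
Rule 1 cannot be satisfied by any choice of tags from the lexicon.
So there is no consistent tagging.
Count = 0.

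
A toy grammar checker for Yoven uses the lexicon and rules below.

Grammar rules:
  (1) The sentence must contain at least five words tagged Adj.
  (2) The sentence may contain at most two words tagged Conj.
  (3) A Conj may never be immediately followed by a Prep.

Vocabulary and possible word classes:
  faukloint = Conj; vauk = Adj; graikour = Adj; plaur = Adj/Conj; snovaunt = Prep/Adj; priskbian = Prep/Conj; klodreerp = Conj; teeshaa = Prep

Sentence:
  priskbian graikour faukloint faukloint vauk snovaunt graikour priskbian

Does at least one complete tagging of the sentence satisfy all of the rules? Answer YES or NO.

NO

Candidates per position — 1:priskbian {Prep,Conj}; 2:graikour {Adj}; 3:faukloint {Conj}; 4:faukloint {Conj}; 5:vauk {Adj}; 6:snovaunt {Prep,Adj}; 7:graikour {Adj}; 8:priskbian {Prep,Conj}.
Rule 1 cannot be satisfied by any choice of tags from the lexicon.
So there is no consistent tagging.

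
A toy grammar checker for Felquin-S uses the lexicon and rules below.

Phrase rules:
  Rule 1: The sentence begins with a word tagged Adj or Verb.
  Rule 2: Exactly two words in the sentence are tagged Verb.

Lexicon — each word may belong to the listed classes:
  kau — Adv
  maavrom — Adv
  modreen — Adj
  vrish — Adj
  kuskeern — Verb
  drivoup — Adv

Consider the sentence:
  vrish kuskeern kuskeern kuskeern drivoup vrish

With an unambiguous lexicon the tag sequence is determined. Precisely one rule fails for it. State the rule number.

2

Fixed tagging: Adj Verb Verb Verb Adv Adj.
Rule check: R1 pass, R2 fail.
Only rule 2 fails.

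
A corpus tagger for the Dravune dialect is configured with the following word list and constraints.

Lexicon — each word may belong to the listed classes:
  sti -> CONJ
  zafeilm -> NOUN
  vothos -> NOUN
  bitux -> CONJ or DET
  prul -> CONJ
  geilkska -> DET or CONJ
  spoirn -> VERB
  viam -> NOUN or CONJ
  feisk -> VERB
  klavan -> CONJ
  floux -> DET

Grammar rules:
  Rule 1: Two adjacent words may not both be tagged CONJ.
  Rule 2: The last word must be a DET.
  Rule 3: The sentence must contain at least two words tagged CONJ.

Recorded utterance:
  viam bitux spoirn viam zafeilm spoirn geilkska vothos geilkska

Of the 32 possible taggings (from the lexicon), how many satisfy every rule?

Candidates per position — 1:viam {NOUN,CONJ}; 2:bitux {CONJ,DET}; 3:spoirn {VERB}; 4:viam {NOUN,CONJ}; 5:zafeilm {NOUN}; 6:spoirn {VERB}; 7:geilkska {DET,CONJ}; 8:vothos {NOUN}; 9:geilkska {DET,CONJ}.
There are 32 candidate sequences in total.
Checking each against the rules leaves 7 sequences.
Count = 7.

7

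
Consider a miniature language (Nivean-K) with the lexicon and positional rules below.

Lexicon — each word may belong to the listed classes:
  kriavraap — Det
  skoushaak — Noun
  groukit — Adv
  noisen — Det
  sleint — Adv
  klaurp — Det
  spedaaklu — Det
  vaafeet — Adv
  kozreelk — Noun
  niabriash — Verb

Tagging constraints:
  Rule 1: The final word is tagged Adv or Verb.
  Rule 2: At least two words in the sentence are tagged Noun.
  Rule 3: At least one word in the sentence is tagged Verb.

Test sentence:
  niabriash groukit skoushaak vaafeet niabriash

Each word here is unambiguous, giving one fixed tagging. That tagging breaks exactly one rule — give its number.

2

Fixed tagging: Verb Adv Noun Adv Verb.
Checking each rule: R1 holds, R2 violated, R3 holds.
Only rule 2 fails.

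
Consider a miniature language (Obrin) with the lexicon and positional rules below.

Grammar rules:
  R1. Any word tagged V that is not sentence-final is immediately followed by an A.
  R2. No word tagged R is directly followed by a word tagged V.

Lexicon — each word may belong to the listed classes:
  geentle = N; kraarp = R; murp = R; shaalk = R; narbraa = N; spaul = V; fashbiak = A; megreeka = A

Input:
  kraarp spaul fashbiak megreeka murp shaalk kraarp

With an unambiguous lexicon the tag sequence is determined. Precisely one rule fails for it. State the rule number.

Fixed tagging: R V A A R R R.
Checking each rule: R1 ok, R2 fails.
Only rule 2 fails.

2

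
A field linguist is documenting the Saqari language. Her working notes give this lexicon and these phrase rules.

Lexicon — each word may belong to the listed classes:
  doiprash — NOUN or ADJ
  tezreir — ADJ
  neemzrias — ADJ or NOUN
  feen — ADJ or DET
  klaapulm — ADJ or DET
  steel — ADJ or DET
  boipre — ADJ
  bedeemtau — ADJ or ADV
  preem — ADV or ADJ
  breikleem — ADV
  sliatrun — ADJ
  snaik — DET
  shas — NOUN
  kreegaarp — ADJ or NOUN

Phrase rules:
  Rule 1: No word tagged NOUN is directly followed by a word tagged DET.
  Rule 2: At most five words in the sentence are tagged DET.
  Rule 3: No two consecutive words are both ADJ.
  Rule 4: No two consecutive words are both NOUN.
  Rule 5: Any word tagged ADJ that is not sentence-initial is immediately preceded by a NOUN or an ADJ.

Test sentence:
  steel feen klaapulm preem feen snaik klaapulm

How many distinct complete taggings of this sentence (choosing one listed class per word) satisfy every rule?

Candidates per position — 1:steel {ADJ,DET}; 2:feen {ADJ,DET}; 3:klaapulm {ADJ,DET}; 4:preem {ADV,ADJ}; 5:feen {ADJ,DET}; 6:snaik {DET}; 7:klaapulm {ADJ,DET}.
There are 64 candidate sequences in total.
The sequences that satisfy every rule: ADJ DET DET ADV DET DET DET.
Count = 1.

1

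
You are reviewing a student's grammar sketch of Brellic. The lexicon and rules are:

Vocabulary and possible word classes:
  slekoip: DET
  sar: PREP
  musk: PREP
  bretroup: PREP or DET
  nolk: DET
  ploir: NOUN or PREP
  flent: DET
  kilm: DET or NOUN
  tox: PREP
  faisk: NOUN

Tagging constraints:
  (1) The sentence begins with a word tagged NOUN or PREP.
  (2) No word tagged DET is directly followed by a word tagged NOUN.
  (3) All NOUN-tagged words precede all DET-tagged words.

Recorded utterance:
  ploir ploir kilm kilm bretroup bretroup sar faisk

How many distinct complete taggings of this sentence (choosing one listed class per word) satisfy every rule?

Candidates per position — 1:ploir {NOUN,PREP}; 2:ploir {NOUN,PREP}; 3:kilm {DET,NOUN}; 4:kilm {DET,NOUN}; 5:bretroup {PREP,DET}; 6:bretroup {PREP,DET}; 7:sar {PREP}; 8:faisk {NOUN}.
There are 64 candidate sequences in total.
The sequences that satisfy every rule: NOUN NOUN NOUN NOUN PREP PREP PREP NOUN; NOUN PREP NOUN NOUN PREP PREP PREP NOUN; PREP NOUN NOUN NOUN PREP PREP PREP NOUN; PREP PREP NOUN NOUN PREP PREP PREP NOUN.
Count = 4.

4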